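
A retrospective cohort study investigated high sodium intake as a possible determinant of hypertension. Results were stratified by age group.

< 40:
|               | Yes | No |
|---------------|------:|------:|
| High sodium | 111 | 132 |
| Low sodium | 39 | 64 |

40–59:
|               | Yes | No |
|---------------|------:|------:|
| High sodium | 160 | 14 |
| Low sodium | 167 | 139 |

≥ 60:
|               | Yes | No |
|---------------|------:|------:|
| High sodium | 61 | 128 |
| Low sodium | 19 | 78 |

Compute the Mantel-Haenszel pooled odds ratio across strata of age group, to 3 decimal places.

2.955

OR_MH = Σ(aᵢdᵢ/nᵢ) / Σ(bᵢcᵢ/nᵢ), where nᵢ is the stratum total.
Stratum 1 (< 40): n = 346; a·d/n = 111·64/346 = 20.5318; b·c/n = 132·39/346 = 14.8786
Stratum 2 (40–59): n = 480; a·d/n = 160·139/480 = 46.3333; b·c/n = 14·167/480 = 4.8708
Stratum 3 (≥ 60): n = 286; a·d/n = 61·78/286 = 16.6364; b·c/n = 128·19/286 = 8.5035
OR_MH = (20.5318 + 46.3333 + 16.6364) / (14.8786 + 4.8708 + 8.5035) = 83.5015 / 28.2529 = 2.95550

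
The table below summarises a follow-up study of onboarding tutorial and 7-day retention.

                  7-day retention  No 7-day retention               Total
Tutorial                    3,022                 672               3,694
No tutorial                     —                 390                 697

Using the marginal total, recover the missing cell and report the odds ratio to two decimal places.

The missing cell is in the unexposed row: 697 − 390 = 307.
So a = 3022, b = 672, c = 307, d = 390.
OR = (a·d)/(b·c) = (3022 × 390) / (672 × 307) = 1178580 / 206304 = 5.71283

5.71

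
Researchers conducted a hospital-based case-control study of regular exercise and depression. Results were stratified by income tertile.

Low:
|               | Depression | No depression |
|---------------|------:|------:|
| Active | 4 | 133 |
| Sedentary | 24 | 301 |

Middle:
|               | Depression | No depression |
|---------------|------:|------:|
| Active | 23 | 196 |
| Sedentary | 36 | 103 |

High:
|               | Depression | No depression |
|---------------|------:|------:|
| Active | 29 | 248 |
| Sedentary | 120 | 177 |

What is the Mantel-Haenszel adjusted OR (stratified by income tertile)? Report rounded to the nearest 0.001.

0.232

OR_MH = Σ(aᵢdᵢ/nᵢ) / Σ(bᵢcᵢ/nᵢ), where nᵢ is the stratum total.
Stratum 1 (Low): n = 462; a·d/n = 4·301/462 = 2.6061; b·c/n = 133·24/462 = 6.9091
Stratum 2 (Middle): n = 358; a·d/n = 23·103/358 = 6.6173; b·c/n = 196·36/358 = 19.7095
Stratum 3 (High): n = 574; a·d/n = 29·177/574 = 8.9425; b·c/n = 248·120/574 = 51.8467
OR_MH = (2.6061 + 6.6173 + 8.9425) / (6.9091 + 19.7095 + 51.8467) = 18.1659 / 78.4653 = 0.23151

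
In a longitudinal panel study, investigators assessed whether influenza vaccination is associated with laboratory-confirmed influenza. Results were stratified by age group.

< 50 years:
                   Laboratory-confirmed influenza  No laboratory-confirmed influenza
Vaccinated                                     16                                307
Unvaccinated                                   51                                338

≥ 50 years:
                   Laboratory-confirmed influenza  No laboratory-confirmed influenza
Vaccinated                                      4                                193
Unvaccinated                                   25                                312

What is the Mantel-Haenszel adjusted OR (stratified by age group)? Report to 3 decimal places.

0.320

OR_MH = Σ(aᵢdᵢ/nᵢ) / Σ(bᵢcᵢ/nᵢ), where nᵢ is the stratum total.
Stratum 1 (< 50 years): n = 712; a·d/n = 16·338/712 = 7.5955; b·c/n = 307·51/712 = 21.9902
Stratum 2 (≥ 50 years): n = 534; a·d/n = 4·312/534 = 2.3371; b·c/n = 193·25/534 = 9.0356
OR_MH = (7.5955 + 2.3371) / (21.9902 + 9.0356) = 9.9326 / 31.0257 = 0.32014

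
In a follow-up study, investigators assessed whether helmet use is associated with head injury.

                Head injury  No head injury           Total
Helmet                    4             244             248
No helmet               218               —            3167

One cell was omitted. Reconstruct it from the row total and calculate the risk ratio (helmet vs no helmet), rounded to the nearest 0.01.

0.23

The missing cell is in the unexposed row: 3167 − 218 = 2949.
So a = 4, b = 244, c = 218, d = 2949.
RR = [a/(a+b)] / [c/(c+d)] = (4/248) / (218/3167) = 0.01613/0.06883 = 0.23431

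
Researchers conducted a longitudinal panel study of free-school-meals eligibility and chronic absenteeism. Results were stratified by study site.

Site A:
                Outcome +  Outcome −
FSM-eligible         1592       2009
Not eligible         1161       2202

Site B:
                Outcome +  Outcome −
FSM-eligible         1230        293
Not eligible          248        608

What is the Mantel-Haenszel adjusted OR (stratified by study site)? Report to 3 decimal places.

2.237

OR_MH = Σ(aᵢdᵢ/nᵢ) / Σ(bᵢcᵢ/nᵢ), where nᵢ is the stratum total.
Stratum 1 (Site A): n = 6964; a·d/n = 1592·2202/6964 = 503.3866; b·c/n = 2009·1161/6964 = 334.9295
Stratum 2 (Site B): n = 2379; a·d/n = 1230·608/2379 = 314.3506; b·c/n = 293·248/2379 = 30.5439
OR_MH = (503.3866 + 314.3506) / (334.9295 + 30.5439) = 817.7371 / 365.4734 = 2.23747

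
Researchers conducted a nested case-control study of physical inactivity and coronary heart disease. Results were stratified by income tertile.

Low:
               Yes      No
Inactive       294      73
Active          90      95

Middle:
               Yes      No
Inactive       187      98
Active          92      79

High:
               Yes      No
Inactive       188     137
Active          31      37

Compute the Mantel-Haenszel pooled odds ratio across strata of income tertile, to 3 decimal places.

OR_MH = Σ(aᵢdᵢ/nᵢ) / Σ(bᵢcᵢ/nᵢ), where nᵢ is the stratum total.
Stratum 1 (Low): n = 552; a·d/n = 294·95/552 = 50.5978; b·c/n = 73·90/552 = 11.9022
Stratum 2 (Middle): n = 456; a·d/n = 187·79/456 = 32.3969; b·c/n = 98·92/456 = 19.7719
Stratum 3 (High): n = 393; a·d/n = 188·37/393 = 17.6997; b·c/n = 137·31/393 = 10.8066
OR_MH = (50.5978 + 32.3969 + 17.6997) / (11.9022 + 19.7719 + 10.8066) = 100.6945 / 42.4807 = 2.37036

2.370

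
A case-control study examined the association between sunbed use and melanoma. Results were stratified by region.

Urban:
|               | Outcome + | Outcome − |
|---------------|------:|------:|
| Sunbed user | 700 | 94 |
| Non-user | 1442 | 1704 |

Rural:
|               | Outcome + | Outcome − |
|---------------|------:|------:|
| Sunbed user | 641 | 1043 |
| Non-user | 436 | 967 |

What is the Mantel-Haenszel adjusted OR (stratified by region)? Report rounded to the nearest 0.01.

OR_MH = Σ(aᵢdᵢ/nᵢ) / Σ(bᵢcᵢ/nᵢ), where nᵢ is the stratum total.
Stratum 1 (Urban): n = 3940; a·d/n = 700·1704/3940 = 302.7411; b·c/n = 94·1442/3940 = 34.4030
Stratum 2 (Rural): n = 3087; a·d/n = 641·967/3087 = 200.7927; b·c/n = 1043·436/3087 = 147.3107
OR_MH = (302.7411 + 200.7927) / (34.4030 + 147.3107) = 503.5338 / 181.7137 = 2.77103

2.77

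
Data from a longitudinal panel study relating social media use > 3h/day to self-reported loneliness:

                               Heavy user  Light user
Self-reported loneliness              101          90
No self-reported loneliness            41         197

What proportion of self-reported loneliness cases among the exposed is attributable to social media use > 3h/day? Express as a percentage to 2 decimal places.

55.91

Reading the table with exposure as columns: a = 101 (Heavy user, case), b = 41 (Heavy user, non-case), c = 90 (Light user, case), d = 197.
Risk in exposed = 101/142 = 0.71127; risk in unexposed = 90/287 = 0.31359.
RR = 0.71127/0.31359 = 2.26815
AR% = (RR − 1)/RR × 100 = (2.26815 − 1)/2.26815 × 100 = 55.9113%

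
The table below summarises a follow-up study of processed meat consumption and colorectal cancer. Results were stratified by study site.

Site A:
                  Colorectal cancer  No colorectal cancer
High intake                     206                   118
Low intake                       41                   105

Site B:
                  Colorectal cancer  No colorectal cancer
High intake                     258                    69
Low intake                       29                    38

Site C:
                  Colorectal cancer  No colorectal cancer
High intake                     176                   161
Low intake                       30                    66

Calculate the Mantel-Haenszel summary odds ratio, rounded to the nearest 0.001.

OR_MH = Σ(aᵢdᵢ/nᵢ) / Σ(bᵢcᵢ/nᵢ), where nᵢ is the stratum total.
Stratum 1 (Site A): n = 470; a·d/n = 206·105/470 = 46.0213; b·c/n = 118·41/470 = 10.2936
Stratum 2 (Site B): n = 394; a·d/n = 258·38/394 = 24.8832; b·c/n = 69·29/394 = 5.0787
Stratum 3 (Site C): n = 433; a·d/n = 176·66/433 = 26.8268; b·c/n = 161·30/433 = 11.1547
OR_MH = (46.0213 + 24.8832 + 26.8268) / (10.2936 + 5.0787 + 11.1547) = 97.7313 / 26.5270 = 3.68422

3.684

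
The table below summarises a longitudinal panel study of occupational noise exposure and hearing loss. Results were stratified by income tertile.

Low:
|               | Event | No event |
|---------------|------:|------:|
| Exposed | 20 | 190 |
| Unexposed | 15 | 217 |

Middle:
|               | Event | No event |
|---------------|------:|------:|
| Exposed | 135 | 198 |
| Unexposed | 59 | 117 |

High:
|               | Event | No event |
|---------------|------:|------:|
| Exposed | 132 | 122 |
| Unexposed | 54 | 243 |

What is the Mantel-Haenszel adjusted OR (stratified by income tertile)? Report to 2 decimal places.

OR_MH = Σ(aᵢdᵢ/nᵢ) / Σ(bᵢcᵢ/nᵢ), where nᵢ is the stratum total.
Stratum 1 (Low): n = 442; a·d/n = 20·217/442 = 9.8190; b·c/n = 190·15/442 = 6.4480
Stratum 2 (Middle): n = 509; a·d/n = 135·117/509 = 31.0314; b·c/n = 198·59/509 = 22.9509
Stratum 3 (High): n = 551; a·d/n = 132·243/551 = 58.2142; b·c/n = 122·54/551 = 11.9564
OR_MH = (9.8190 + 31.0314 + 58.2142) / (6.4480 + 22.9509 + 11.9564) = 99.0646 / 41.3553 = 2.39545

2.40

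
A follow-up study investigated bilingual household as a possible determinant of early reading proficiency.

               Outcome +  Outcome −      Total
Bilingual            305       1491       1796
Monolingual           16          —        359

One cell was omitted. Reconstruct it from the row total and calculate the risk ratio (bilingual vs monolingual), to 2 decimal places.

The missing cell is in the unexposed row: 359 − 16 = 343.
So a = 305, b = 1491, c = 16, d = 343.
RR = [a/(a+b)] / [c/(c+d)] = (305/1796) / (16/359) = 0.16982/0.04457 = 3.81038

3.81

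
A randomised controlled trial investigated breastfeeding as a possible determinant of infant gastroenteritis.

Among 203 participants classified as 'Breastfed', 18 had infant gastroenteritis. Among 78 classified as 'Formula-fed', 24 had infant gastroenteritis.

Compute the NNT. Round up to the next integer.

5

Risk in treated group = 18/203 = 0.08867; risk in control = 24/78 = 0.30769.
Absolute risk reduction = 0.30769 − 0.08867 = 0.21902
NNT = 1 / ARR = 1 / 0.21902 = 4.566 → round up → 5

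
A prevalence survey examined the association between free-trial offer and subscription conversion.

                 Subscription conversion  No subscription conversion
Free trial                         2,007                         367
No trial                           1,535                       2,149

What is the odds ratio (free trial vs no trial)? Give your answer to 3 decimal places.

Cells: a = 2007, b = 367, c = 1535, d = 2149.
OR = (a·d)/(b·c) = (2007 × 2149) / (367 × 1535) = 4313043 / 563345 = 7.65613
The odds of subscription conversion are about 7.66 times as high in the free trial group.

7.656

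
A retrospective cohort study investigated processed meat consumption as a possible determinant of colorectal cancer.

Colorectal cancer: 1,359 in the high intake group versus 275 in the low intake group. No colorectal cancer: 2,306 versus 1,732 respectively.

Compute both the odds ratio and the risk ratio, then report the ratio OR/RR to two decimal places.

1.37

From the description: a = 1359, b = 2306, c = 275, d = 1732.
OR = (1359·1732)/(2306·275) = 2353788/634150 = 3.71172
Risk in exposed = 1359/3665 = 0.37080; risk in unexposed = 275/2007 = 0.13702; RR = 2.70620
OR/RR = 3.71172 / 2.70620 = 1.37156
The outcome is not rare, so the OR lies further from 1 than the RR.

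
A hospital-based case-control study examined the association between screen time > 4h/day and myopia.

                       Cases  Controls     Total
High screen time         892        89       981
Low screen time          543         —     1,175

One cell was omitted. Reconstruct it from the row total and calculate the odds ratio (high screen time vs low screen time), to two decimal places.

The missing cell is in the unexposed row: 1175 − 543 = 632.
So a = 892, b = 89, c = 543, d = 632.
OR = (a·d)/(b·c) = (892 × 632) / (89 × 543) = 563744 / 48327 = 11.66520

11.67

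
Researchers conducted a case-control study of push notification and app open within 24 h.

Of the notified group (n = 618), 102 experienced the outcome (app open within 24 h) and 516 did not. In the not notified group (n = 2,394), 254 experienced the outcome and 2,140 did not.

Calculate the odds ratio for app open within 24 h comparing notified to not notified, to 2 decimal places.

1.67

From the description: a = 102, b = 516, c = 254, d = 2140.
OR = (a·d)/(b·c) = (102 × 2140) / (516 × 254) = 218280 / 131064 = 1.66545
The odds of app open within 24 h are about 1.67 times as high in the notified group.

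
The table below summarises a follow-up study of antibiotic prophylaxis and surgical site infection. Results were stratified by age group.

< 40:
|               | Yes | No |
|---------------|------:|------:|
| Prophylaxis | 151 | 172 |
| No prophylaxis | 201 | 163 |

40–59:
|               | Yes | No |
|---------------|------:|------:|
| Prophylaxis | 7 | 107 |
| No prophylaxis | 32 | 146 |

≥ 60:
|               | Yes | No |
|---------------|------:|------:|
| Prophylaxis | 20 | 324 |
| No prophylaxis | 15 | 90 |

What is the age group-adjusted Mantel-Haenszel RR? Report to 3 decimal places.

0.751

RR_MH = Σ(aᵢ·n₀ᵢ/nᵢ) / Σ(cᵢ·n₁ᵢ/nᵢ), with n₁ᵢ = aᵢ+bᵢ (exposed), n₀ᵢ = cᵢ+dᵢ (unexposed), nᵢ = n₁ᵢ+n₀ᵢ.
Stratum 1 (< 40): n₁ = 323, n₀ = 364, n = 687; a·n₀/n = 151·364/687 = 80.0058; c·n₁/n = 201·323/687 = 94.5022
Stratum 2 (40–59): n₁ = 114, n₀ = 178, n = 292; a·n₀/n = 7·178/292 = 4.2671; c·n₁/n = 32·114/292 = 12.4932
Stratum 3 (≥ 60): n₁ = 344, n₀ = 105, n = 449; a·n₀/n = 20·105/449 = 4.6771; c·n₁/n = 15·344/449 = 11.4922
RR_MH = (80.0058 + 4.2671 + 4.6771) / (94.5022 + 12.4932 + 11.4922) = 88.9500 / 118.4875 = 0.75071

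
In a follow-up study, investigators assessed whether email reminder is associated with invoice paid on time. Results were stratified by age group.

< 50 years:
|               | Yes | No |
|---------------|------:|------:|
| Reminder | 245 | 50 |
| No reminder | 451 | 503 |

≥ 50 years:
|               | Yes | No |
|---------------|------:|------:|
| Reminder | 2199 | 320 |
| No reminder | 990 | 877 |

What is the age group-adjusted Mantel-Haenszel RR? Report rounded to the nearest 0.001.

1.664

RR_MH = Σ(aᵢ·n₀ᵢ/nᵢ) / Σ(cᵢ·n₁ᵢ/nᵢ), with n₁ᵢ = aᵢ+bᵢ (exposed), n₀ᵢ = cᵢ+dᵢ (unexposed), nᵢ = n₁ᵢ+n₀ᵢ.
Stratum 1 (< 50 years): n₁ = 295, n₀ = 954, n = 1249; a·n₀/n = 245·954/1249 = 187.1337; c·n₁/n = 451·295/1249 = 106.5212
Stratum 2 (≥ 50 years): n₁ = 2519, n₀ = 1867, n = 4386; a·n₀/n = 2199·1867/4386 = 936.0540; c·n₁/n = 990·2519/4386 = 568.5841
RR_MH = (187.1337 + 936.0540) / (106.5212 + 568.5841) = 1123.1877 / 675.1053 = 1.66372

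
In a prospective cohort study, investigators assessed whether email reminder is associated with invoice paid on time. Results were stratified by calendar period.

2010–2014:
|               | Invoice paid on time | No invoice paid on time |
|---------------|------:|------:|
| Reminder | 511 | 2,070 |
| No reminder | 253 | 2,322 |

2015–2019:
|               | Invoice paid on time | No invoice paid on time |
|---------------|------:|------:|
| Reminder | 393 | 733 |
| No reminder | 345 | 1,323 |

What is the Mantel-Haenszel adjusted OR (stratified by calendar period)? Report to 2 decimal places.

2.17

OR_MH = Σ(aᵢdᵢ/nᵢ) / Σ(bᵢcᵢ/nᵢ), where nᵢ is the stratum total.
Stratum 1 (2010–2014): n = 5156; a·d/n = 511·2322/5156 = 230.1284; b·c/n = 2070·253/5156 = 101.5729
Stratum 2 (2015–2019): n = 2794; a·d/n = 393·1323/2794 = 186.0913; b·c/n = 733·345/2794 = 90.5100
OR_MH = (230.1284 + 186.0913) / (101.5729 + 90.5100) = 416.2197 / 192.0829 = 2.16687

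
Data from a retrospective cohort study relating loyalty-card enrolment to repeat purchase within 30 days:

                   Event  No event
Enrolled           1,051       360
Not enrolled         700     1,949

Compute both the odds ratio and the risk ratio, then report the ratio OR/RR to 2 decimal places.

2.88

Cells: a = 1051, b = 360, c = 700, d = 1949.
OR = (1051·1949)/(360·700) = 2048399/252000 = 8.12857
Risk in exposed = 1051/1411 = 0.74486; risk in unexposed = 700/2649 = 0.26425; RR = 2.81877
OR/RR = 8.12857 / 2.81877 = 2.88373
The outcome is not rare, so the OR lies further from 1 than the RR.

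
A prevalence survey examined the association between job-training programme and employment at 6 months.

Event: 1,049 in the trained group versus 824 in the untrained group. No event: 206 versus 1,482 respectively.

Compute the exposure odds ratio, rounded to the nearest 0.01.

From the description: a = 1049, b = 206, c = 824, d = 1482.
OR = (a·d)/(b·c) = (1049 × 1482) / (206 × 824) = 1554618 / 169744 = 9.15860
The odds of employment at 6 months are about 9.16 times as high in the trained group.

9.16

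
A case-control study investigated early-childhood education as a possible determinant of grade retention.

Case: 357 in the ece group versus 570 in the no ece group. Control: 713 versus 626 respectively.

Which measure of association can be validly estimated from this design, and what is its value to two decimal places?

From the description: a = 357, b = 713, c = 570, d = 626.
This is a case-control study: participants were sampled on outcome status, so risks in the source population cannot be estimated directly — relative risk is not valid here. The odds ratio is the appropriate measure.
OR = (a·d)/(b·c) = (357 × 626) / (713 × 570) = 223482 / 406410 = 0.54989

0.55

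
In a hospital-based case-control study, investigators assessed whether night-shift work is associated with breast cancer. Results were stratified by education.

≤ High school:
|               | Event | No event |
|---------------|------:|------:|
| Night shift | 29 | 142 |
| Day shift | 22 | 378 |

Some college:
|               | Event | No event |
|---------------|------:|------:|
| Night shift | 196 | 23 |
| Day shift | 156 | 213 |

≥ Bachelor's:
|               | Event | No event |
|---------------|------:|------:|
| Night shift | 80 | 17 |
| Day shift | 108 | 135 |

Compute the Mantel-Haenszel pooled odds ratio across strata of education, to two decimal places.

7.19

OR_MH = Σ(aᵢdᵢ/nᵢ) / Σ(bᵢcᵢ/nᵢ), where nᵢ is the stratum total.
Stratum 1 (≤ High school): n = 571; a·d/n = 29·378/571 = 19.1979; b·c/n = 142·22/571 = 5.4711
Stratum 2 (Some college): n = 588; a·d/n = 196·213/588 = 71.0000; b·c/n = 23·156/588 = 6.1020
Stratum 3 (≥ Bachelor's): n = 340; a·d/n = 80·135/340 = 31.7647; b·c/n = 17·108/340 = 5.4000
OR_MH = (19.1979 + 71.0000 + 31.7647) / (5.4711 + 6.1020 + 5.4000) = 121.9626 / 16.9731 = 7.18562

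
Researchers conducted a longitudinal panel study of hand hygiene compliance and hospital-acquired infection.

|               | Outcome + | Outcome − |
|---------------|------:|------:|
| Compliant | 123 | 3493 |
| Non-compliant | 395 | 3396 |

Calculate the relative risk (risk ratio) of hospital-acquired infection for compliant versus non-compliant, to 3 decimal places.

Cells: a = 123, b = 3493, c = 395, d = 3396.
Risk in exposed = 123/3616 = 0.03402; risk in unexposed = 395/3791 = 0.10419.
RR = 0.03402 / 0.10419 = 0.32646
The risk is 67% lower among the exposed than among the unexposed.

0.326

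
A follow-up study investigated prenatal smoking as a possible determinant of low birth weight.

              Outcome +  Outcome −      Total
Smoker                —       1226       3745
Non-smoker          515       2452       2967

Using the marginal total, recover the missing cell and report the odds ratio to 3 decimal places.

The missing cell is in the exposed row: 3745 − 1226 = 2519.
So a = 2519, b = 1226, c = 515, d = 2452.
OR = (a·d)/(b·c) = (2519 × 2452) / (1226 × 515) = 6176588 / 631390 = 9.78252

9.783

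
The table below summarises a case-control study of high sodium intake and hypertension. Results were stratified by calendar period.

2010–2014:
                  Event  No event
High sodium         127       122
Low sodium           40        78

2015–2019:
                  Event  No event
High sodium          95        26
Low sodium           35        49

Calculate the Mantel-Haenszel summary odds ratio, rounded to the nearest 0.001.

2.802

OR_MH = Σ(aᵢdᵢ/nᵢ) / Σ(bᵢcᵢ/nᵢ), where nᵢ is the stratum total.
Stratum 1 (2010–2014): n = 367; a·d/n = 127·78/367 = 26.9918; b·c/n = 122·40/367 = 13.2970
Stratum 2 (2015–2019): n = 205; a·d/n = 95·49/205 = 22.7073; b·c/n = 26·35/205 = 4.4390
OR_MH = (26.9918 + 22.7073) / (13.2970 + 4.4390) = 49.6991 / 17.7360 = 2.80216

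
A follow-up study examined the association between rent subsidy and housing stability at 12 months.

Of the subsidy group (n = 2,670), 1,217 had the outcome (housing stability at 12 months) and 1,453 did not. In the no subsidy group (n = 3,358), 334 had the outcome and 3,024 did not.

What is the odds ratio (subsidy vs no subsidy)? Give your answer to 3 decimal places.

From the description: a = 1217, b = 1453, c = 334, d = 3024.
OR = (a·d)/(b·c) = (1217 × 3024) / (1453 × 334) = 3680208 / 485302 = 7.58334
The odds of housing stability at 12 months are about 7.58 times as high in the subsidy group.

7.583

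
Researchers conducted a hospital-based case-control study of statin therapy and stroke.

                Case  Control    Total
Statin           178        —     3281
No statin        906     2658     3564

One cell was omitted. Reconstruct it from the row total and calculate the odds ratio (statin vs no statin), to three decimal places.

The missing cell is in the exposed row: 3281 − 178 = 3103.
So a = 178, b = 3103, c = 906, d = 2658.
OR = (a·d)/(b·c) = (178 × 2658) / (3103 × 906) = 473124 / 2811318 = 0.16829

0.168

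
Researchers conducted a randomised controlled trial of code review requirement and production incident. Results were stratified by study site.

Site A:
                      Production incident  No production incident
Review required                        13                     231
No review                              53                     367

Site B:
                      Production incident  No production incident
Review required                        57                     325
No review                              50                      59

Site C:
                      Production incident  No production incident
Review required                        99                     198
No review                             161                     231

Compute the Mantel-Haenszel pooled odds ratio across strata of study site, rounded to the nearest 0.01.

OR_MH = Σ(aᵢdᵢ/nᵢ) / Σ(bᵢcᵢ/nᵢ), where nᵢ is the stratum total.
Stratum 1 (Site A): n = 664; a·d/n = 13·367/664 = 7.1852; b·c/n = 231·53/664 = 18.4383
Stratum 2 (Site B): n = 491; a·d/n = 57·59/491 = 6.8493; b·c/n = 325·50/491 = 33.0957
Stratum 3 (Site C): n = 689; a·d/n = 99·231/689 = 33.1916; b·c/n = 198·161/689 = 46.2671
OR_MH = (7.1852 + 6.8493 + 33.1916) / (18.4383 + 33.0957 + 46.2671) = 47.2261 / 97.8010 = 0.48288

0.48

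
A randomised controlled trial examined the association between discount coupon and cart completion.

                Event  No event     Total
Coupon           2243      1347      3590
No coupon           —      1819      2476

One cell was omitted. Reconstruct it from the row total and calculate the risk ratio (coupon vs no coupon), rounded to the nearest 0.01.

The missing cell is in the unexposed row: 2476 − 1819 = 657.
So a = 2243, b = 1347, c = 657, d = 1819.
RR = [a/(a+b)] / [c/(c+d)] = (2243/3590) / (657/2476) = 0.62479/0.26535 = 2.35462

2.35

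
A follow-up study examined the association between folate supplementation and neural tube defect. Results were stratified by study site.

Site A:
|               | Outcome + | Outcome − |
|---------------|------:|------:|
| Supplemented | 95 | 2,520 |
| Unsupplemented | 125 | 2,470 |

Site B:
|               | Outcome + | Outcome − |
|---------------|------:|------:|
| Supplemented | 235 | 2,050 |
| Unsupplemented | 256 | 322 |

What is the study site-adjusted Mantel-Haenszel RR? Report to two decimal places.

0.35

RR_MH = Σ(aᵢ·n₀ᵢ/nᵢ) / Σ(cᵢ·n₁ᵢ/nᵢ), with n₁ᵢ = aᵢ+bᵢ (exposed), n₀ᵢ = cᵢ+dᵢ (unexposed), nᵢ = n₁ᵢ+n₀ᵢ.
Stratum 1 (Site A): n₁ = 2615, n₀ = 2595, n = 5210; a·n₀/n = 95·2595/5210 = 47.3177; c·n₁/n = 125·2615/5210 = 62.7399
Stratum 2 (Site B): n₁ = 2285, n₀ = 578, n = 2863; a·n₀/n = 235·578/2863 = 47.4432; c·n₁/n = 256·2285/2863 = 204.3171
RR_MH = (47.3177 + 47.4432) / (62.7399 + 204.3171) = 94.7609 / 267.0571 = 0.35483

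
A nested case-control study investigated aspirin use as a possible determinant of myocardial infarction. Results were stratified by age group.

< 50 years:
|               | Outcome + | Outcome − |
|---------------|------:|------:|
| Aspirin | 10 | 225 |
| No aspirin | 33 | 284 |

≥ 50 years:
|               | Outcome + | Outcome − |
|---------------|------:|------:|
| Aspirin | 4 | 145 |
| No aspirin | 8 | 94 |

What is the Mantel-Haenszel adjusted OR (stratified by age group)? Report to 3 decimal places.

0.368

OR_MH = Σ(aᵢdᵢ/nᵢ) / Σ(bᵢcᵢ/nᵢ), where nᵢ is the stratum total.
Stratum 1 (< 50 years): n = 552; a·d/n = 10·284/552 = 5.1449; b·c/n = 225·33/552 = 13.4511
Stratum 2 (≥ 50 years): n = 251; a·d/n = 4·94/251 = 1.4980; b·c/n = 145·8/251 = 4.6215
OR_MH = (5.1449 + 1.4980) / (13.4511 + 4.6215) = 6.6429 / 18.0726 = 0.36757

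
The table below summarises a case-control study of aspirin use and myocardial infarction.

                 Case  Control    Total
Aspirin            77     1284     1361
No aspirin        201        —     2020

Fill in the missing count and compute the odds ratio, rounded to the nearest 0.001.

The missing cell is in the unexposed row: 2020 − 201 = 1819.
So a = 77, b = 1284, c = 201, d = 1819.
OR = (a·d)/(b·c) = (77 × 1819) / (1284 × 201) = 140063 / 258084 = 0.54270

0.543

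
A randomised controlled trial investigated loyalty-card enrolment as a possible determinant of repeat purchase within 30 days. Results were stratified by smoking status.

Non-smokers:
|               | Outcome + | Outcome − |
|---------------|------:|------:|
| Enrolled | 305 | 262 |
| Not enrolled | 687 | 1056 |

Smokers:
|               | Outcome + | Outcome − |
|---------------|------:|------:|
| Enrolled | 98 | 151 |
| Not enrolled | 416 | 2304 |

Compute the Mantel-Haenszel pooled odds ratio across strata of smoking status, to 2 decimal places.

OR_MH = Σ(aᵢdᵢ/nᵢ) / Σ(bᵢcᵢ/nᵢ), where nᵢ is the stratum total.
Stratum 1 (Non-smokers): n = 2310; a·d/n = 305·1056/2310 = 139.4286; b·c/n = 262·687/2310 = 77.9195
Stratum 2 (Smokers): n = 2969; a·d/n = 98·2304/2969 = 76.0498; b·c/n = 151·416/2969 = 21.1573
OR_MH = (139.4286 + 76.0498) / (77.9195 + 21.1573) = 215.4784 / 99.0768 = 2.17486

2.17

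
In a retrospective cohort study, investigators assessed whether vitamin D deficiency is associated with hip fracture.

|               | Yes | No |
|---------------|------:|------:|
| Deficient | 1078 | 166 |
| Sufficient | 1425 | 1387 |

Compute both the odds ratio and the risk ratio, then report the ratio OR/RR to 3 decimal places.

Cells: a = 1078, b = 166, c = 1425, d = 1387.
OR = (1078·1387)/(166·1425) = 1495186/236550 = 6.32080
Risk in exposed = 1078/1244 = 0.86656; risk in unexposed = 1425/2812 = 0.50676; RR = 1.71001
OR/RR = 6.32080 / 1.71001 = 3.69635
The outcome is not rare, so the OR lies further from 1 than the RR.

3.696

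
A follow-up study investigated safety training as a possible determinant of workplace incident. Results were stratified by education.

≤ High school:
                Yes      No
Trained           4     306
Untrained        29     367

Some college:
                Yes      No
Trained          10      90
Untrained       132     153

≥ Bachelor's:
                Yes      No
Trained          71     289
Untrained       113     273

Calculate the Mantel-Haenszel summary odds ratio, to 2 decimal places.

0.37

OR_MH = Σ(aᵢdᵢ/nᵢ) / Σ(bᵢcᵢ/nᵢ), where nᵢ is the stratum total.
Stratum 1 (≤ High school): n = 706; a·d/n = 4·367/706 = 2.0793; b·c/n = 306·29/706 = 12.5694
Stratum 2 (Some college): n = 385; a·d/n = 10·153/385 = 3.9740; b·c/n = 90·132/385 = 30.8571
Stratum 3 (≥ Bachelor's): n = 746; a·d/n = 71·273/746 = 25.9826; b·c/n = 289·113/746 = 43.7761
OR_MH = (2.0793 + 3.9740 + 25.9826) / (12.5694 + 30.8571 + 43.7761) = 32.0359 / 87.2027 = 0.36737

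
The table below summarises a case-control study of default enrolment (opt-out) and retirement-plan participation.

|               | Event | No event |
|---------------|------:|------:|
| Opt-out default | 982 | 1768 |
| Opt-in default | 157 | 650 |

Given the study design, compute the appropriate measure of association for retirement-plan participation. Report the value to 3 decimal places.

2.300

Cells: a = 982, b = 1768, c = 157, d = 650.
This is a case-control study: participants were sampled on outcome status, so risks in the source population cannot be estimated directly — relative risk is not valid here. The odds ratio is the appropriate measure.
OR = (a·d)/(b·c) = (982 × 650) / (1768 × 157) = 638300 / 277576 = 2.29955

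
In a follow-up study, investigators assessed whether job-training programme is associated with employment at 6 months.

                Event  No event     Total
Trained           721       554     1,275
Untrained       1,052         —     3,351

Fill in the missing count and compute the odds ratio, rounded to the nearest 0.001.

2.844

The missing cell is in the unexposed row: 3351 − 1052 = 2299.
So a = 721, b = 554, c = 1052, d = 2299.
OR = (a·d)/(b·c) = (721 × 2299) / (554 × 1052) = 1657579 / 582808 = 2.84413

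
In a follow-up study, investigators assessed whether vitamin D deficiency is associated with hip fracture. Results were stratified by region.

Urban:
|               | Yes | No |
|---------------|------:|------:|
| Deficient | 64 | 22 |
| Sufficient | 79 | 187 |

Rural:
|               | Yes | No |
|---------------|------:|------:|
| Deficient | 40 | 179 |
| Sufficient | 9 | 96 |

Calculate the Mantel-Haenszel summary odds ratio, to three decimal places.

4.627

OR_MH = Σ(aᵢdᵢ/nᵢ) / Σ(bᵢcᵢ/nᵢ), where nᵢ is the stratum total.
Stratum 1 (Urban): n = 352; a·d/n = 64·187/352 = 34.0000; b·c/n = 22·79/352 = 4.9375
Stratum 2 (Rural): n = 324; a·d/n = 40·96/324 = 11.8519; b·c/n = 179·9/324 = 4.9722
OR_MH = (34.0000 + 11.8519) / (4.9375 + 4.9722) = 45.8519 / 9.9097 = 4.62696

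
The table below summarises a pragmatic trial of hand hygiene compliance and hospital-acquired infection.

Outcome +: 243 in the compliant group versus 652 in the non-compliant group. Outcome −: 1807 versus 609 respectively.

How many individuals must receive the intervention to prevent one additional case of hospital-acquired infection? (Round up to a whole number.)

3

Risk in treated group = 243/2050 = 0.11854; risk in control = 652/1261 = 0.51705.
Absolute risk reduction = 0.51705 − 0.11854 = 0.39851
NNT = 1 / ARR = 1 / 0.39851 = 2.509 → round up → 3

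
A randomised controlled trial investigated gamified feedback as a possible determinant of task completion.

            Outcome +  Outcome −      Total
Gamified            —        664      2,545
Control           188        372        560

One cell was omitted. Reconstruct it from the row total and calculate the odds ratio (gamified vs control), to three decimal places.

The missing cell is in the exposed row: 2545 − 664 = 1881.
So a = 1881, b = 664, c = 188, d = 372.
OR = (a·d)/(b·c) = (1881 × 372) / (664 × 188) = 699732 / 124832 = 5.60539

5.605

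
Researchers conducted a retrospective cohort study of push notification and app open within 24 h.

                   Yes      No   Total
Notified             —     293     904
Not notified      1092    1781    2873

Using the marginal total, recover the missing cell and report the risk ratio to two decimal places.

1.78

The missing cell is in the exposed row: 904 − 293 = 611.
So a = 611, b = 293, c = 1092, d = 1781.
RR = [a/(a+b)] / [c/(c+d)] = (611/904) / (1092/2873) = 0.67588/0.38009 = 1.77822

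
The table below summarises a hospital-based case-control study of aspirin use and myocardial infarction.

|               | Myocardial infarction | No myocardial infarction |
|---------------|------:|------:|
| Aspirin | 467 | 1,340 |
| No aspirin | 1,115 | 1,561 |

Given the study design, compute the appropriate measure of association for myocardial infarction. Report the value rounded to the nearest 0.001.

Cells: a = 467, b = 1340, c = 1115, d = 1561.
This is a hospital-based case-control study: participants were sampled on outcome status, so risks in the source population cannot be estimated directly — relative risk is not valid here. The odds ratio is the appropriate measure.
OR = (a·d)/(b·c) = (467 × 1561) / (1340 × 1115) = 728987 / 1494100 = 0.48791

0.488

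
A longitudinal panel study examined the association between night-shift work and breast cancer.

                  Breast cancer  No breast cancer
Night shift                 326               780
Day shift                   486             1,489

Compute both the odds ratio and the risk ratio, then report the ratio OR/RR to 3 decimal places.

1.069

Cells: a = 326, b = 780, c = 486, d = 1489.
OR = (326·1489)/(780·486) = 485414/379080 = 1.28051
Risk in exposed = 326/1106 = 0.29476; risk in unexposed = 486/1975 = 0.24608; RR = 1.19782
OR/RR = 1.28051 / 1.19782 = 1.06903
The outcome is not rare, so the OR lies further from 1 than the RR.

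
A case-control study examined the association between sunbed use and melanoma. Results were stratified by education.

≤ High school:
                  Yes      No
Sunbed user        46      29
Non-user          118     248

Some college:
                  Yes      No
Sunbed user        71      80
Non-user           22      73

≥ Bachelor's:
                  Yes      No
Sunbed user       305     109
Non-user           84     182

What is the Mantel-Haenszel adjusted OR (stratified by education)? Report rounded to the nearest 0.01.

OR_MH = Σ(aᵢdᵢ/nᵢ) / Σ(bᵢcᵢ/nᵢ), where nᵢ is the stratum total.
Stratum 1 (≤ High school): n = 441; a·d/n = 46·248/441 = 25.8685; b·c/n = 29·118/441 = 7.7596
Stratum 2 (Some college): n = 246; a·d/n = 71·73/246 = 21.0691; b·c/n = 80·22/246 = 7.1545
Stratum 3 (≥ Bachelor's): n = 680; a·d/n = 305·182/680 = 81.6324; b·c/n = 109·84/680 = 13.4647
OR_MH = (25.8685 + 21.0691 + 81.6324) / (7.7596 + 7.1545 + 13.4647) = 128.5699 / 28.3788 = 4.53049

4.53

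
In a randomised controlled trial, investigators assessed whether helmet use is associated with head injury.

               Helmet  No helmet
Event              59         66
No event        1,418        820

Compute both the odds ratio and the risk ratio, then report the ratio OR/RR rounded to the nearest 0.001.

Reading the table with exposure as columns: a = 59 (Helmet, case), b = 1418 (Helmet, non-case), c = 66 (No helmet, case), d = 820.
OR = (59·820)/(1418·66) = 48380/93588 = 0.51695
Risk in exposed = 59/1477 = 0.03995; risk in unexposed = 66/886 = 0.07449; RR = 0.53624
OR/RR = 0.51695 / 0.53624 = 0.96402
The outcome is rare in both groups, so OR ≈ RR (ratio near 1).

0.964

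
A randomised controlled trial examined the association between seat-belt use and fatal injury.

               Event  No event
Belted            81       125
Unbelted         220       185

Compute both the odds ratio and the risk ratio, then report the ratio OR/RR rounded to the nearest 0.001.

Cells: a = 81, b = 125, c = 220, d = 185.
OR = (81·185)/(125·220) = 14985/27500 = 0.54491
Risk in exposed = 81/206 = 0.39320; risk in unexposed = 220/405 = 0.54321; RR = 0.72385
OR/RR = 0.54491 / 0.72385 = 0.75279
The outcome is not rare, so the OR lies further from 1 than the RR.

0.753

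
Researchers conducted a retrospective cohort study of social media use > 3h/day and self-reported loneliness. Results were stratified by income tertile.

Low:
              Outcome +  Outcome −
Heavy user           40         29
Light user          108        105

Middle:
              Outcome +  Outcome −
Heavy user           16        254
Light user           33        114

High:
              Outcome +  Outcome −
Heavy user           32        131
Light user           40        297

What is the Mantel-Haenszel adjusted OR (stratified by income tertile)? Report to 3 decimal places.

OR_MH = Σ(aᵢdᵢ/nᵢ) / Σ(bᵢcᵢ/nᵢ), where nᵢ is the stratum total.
Stratum 1 (Low): n = 282; a·d/n = 40·105/282 = 14.8936; b·c/n = 29·108/282 = 11.1064
Stratum 2 (Middle): n = 417; a·d/n = 16·114/417 = 4.3741; b·c/n = 254·33/417 = 20.1007
Stratum 3 (High): n = 500; a·d/n = 32·297/500 = 19.0080; b·c/n = 131·40/500 = 10.4800
OR_MH = (14.8936 + 4.3741 + 19.0080) / (11.1064 + 20.1007 + 10.4800) = 38.2757 / 41.6871 = 0.91817

0.918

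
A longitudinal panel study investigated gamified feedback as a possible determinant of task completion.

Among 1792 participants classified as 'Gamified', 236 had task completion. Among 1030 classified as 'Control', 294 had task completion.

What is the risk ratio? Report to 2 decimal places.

From the description: a = 236, b = 1556, c = 294, d = 736.
Risk in exposed = 236/1792 = 0.13170; risk in unexposed = 294/1030 = 0.28544.
RR = 0.13170 / 0.28544 = 0.46139
The risk is 54% lower among the exposed than among the unexposed.

0.46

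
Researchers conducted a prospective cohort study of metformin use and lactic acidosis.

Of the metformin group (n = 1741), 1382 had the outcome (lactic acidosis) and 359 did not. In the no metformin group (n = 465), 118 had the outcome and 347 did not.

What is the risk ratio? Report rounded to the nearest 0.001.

From the description: a = 1382, b = 359, c = 118, d = 347.
Risk in exposed = 1382/1741 = 0.79380; risk in unexposed = 118/465 = 0.25376.
RR = 0.79380 / 0.25376 = 3.12810
The risk among the exposed is 3.13 times that among the unexposed.

3.128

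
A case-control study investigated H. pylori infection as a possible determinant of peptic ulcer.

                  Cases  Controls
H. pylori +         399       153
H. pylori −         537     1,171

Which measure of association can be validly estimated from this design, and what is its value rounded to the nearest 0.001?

5.687

Cells: a = 399, b = 153, c = 537, d = 1171.
This is a case-control study: participants were sampled on outcome status, so risks in the source population cannot be estimated directly — relative risk is not valid here. The odds ratio is the appropriate measure.
OR = (a·d)/(b·c) = (399 × 1171) / (153 × 537) = 467229 / 82161 = 5.68675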